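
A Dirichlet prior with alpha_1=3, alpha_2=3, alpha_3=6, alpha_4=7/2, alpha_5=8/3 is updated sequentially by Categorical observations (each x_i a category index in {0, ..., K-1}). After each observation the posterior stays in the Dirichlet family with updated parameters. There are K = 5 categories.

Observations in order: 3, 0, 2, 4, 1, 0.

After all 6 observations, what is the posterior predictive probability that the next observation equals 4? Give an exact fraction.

obs 1: x=3 → posterior Dirichlet(3, 3, 6, 9/2, 8/3)
obs 2: x=0 → posterior Dirichlet(4, 3, 6, 9/2, 8/3)
obs 3: x=2 → posterior Dirichlet(4, 3, 7, 9/2, 8/3)
obs 4: x=4 → posterior Dirichlet(4, 3, 7, 9/2, 11/3)
obs 5: x=1 → posterior Dirichlet(4, 4, 7, 9/2, 11/3)
obs 6: x=0 → posterior Dirichlet(5, 4, 7, 9/2, 11/3)

22/145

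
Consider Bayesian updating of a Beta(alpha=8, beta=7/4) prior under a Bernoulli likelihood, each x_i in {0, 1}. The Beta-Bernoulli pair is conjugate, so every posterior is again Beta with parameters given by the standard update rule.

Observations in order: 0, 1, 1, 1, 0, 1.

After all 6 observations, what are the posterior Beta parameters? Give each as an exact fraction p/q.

alpha=12, beta=15/4

obs 1: x=0 → posterior Beta(8, 11/4)
obs 2: x=1 → posterior Beta(9, 11/4)
obs 3: x=1 → posterior Beta(10, 11/4)
obs 4: x=1 → posterior Beta(11, 11/4)
obs 5: x=0 → posterior Beta(11, 15/4)
obs 6: x=1 → posterior Beta(12, 15/4)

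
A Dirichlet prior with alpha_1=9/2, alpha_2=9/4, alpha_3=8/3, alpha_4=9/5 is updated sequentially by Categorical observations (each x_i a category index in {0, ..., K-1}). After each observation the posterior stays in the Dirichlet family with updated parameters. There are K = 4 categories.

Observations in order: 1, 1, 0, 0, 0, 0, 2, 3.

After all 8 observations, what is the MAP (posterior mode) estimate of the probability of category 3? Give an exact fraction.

obs 1: x=1 → posterior Dirichlet(9/2, 13/4, 8/3, 9/5)
obs 2: x=1 → posterior Dirichlet(9/2, 17/4, 8/3, 9/5)
obs 3: x=0 → posterior Dirichlet(11/2, 17/4, 8/3, 9/5)
obs 4: x=0 → posterior Dirichlet(13/2, 17/4, 8/3, 9/5)
obs 5: x=0 → posterior Dirichlet(15/2, 17/4, 8/3, 9/5)
obs 6: x=0 → posterior Dirichlet(17/2, 17/4, 8/3, 9/5)
obs 7: x=2 → posterior Dirichlet(17/2, 17/4, 11/3, 9/5)
obs 8: x=3 → posterior Dirichlet(17/2, 17/4, 11/3, 14/5)

108/913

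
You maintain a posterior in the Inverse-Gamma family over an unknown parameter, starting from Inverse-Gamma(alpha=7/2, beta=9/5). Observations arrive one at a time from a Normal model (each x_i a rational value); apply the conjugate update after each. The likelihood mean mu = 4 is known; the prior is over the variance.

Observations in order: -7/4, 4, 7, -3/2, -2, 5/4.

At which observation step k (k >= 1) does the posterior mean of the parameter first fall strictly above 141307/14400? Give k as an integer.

k = 5

obs 1: x=-7/4 → posterior Inverse-Gamma(4, 2933/160)
obs 2: x=4 → posterior Inverse-Gamma(9/2, 2933/160)
obs 3: x=7 → posterior Inverse-Gamma(5, 3653/160)
obs 4: x=-3/2 → posterior Inverse-Gamma(11/2, 6073/160)
obs 5: x=-2 → posterior Inverse-Gamma(6, 8953/160)
obs 6: x=5/4 → posterior Inverse-Gamma(13/2, 4779/80)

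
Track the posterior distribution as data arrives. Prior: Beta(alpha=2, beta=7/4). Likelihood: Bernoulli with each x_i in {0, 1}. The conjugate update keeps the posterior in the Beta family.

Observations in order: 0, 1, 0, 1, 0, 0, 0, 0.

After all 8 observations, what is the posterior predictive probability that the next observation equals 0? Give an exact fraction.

obs 1: x=0 → posterior Beta(2, 11/4)
obs 2: x=1 → posterior Beta(3, 11/4)
obs 3: x=0 → posterior Beta(3, 15/4)
obs 4: x=1 → posterior Beta(4, 15/4)
obs 5: x=0 → posterior Beta(4, 19/4)
obs 6: x=0 → posterior Beta(4, 23/4)
obs 7: x=0 → posterior Beta(4, 27/4)
obs 8: x=0 → posterior Beta(4, 31/4)

31/47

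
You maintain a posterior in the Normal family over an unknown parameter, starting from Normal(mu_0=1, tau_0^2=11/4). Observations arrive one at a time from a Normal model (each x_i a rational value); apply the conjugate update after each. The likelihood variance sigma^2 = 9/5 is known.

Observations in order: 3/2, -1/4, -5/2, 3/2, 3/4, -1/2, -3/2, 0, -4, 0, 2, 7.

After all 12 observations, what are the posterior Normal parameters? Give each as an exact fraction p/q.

mu_0=32/87, tau_0^2=33/232

obs 1: x=3/2 → posterior Normal(237/182, 99/91)
obs 2: x=-1/4 → posterior Normal(419/584, 99/146)
obs 3: x=-5/2 → posterior Normal(-131/804, 33/67)
obs 4: x=3/2 → posterior Normal(199/1024, 99/256)
obs 5: x=3/4 → posterior Normal(91/311, 99/311)
obs 6: x=-1/2 → posterior Normal(127/732, 33/122)
obs 7: x=-3/2 → posterior Normal(-19/421, 99/421)
obs 8: x=0 → posterior Normal(-19/476, 99/476)
obs 9: x=-4 → posterior Normal(-239/531, 11/59)
obs 10: x=0 → posterior Normal(-239/586, 99/586)
obs 11: x=2 → posterior Normal(-129/641, 99/641)
obs 12: x=7 → posterior Normal(32/87, 33/232)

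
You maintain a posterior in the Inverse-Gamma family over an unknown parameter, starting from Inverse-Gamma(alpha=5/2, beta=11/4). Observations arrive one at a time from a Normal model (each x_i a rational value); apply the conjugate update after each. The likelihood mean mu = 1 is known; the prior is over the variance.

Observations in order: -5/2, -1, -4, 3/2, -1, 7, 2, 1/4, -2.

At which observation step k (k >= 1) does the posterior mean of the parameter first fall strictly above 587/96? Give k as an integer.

k = 3

obs 1: x=-5/2 → posterior Inverse-Gamma(3, 71/8)
obs 2: x=-1 → posterior Inverse-Gamma(7/2, 87/8)
obs 3: x=-4 → posterior Inverse-Gamma(4, 187/8)
obs 4: x=3/2 → posterior Inverse-Gamma(9/2, 47/2)
obs 5: x=-1 → posterior Inverse-Gamma(5, 51/2)
obs 6: x=7 → posterior Inverse-Gamma(11/2, 87/2)
obs 7: x=2 → posterior Inverse-Gamma(6, 44)
obs 8: x=1/4 → posterior Inverse-Gamma(13/2, 1417/32)
obs 9: x=-2 → posterior Inverse-Gamma(7, 1561/32)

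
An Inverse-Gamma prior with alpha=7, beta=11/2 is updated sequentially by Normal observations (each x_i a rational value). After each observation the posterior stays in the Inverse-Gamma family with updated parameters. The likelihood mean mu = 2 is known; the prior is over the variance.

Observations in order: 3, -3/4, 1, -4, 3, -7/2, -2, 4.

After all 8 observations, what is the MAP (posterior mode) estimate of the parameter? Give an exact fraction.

obs 1: x=3 → posterior Inverse-Gamma(15/2, 6)
obs 2: x=-3/4 → posterior Inverse-Gamma(8, 313/32)
obs 3: x=1 → posterior Inverse-Gamma(17/2, 329/32)
obs 4: x=-4 → posterior Inverse-Gamma(9, 905/32)
obs 5: x=3 → posterior Inverse-Gamma(19/2, 921/32)
obs 6: x=-7/2 → posterior Inverse-Gamma(10, 1405/32)
obs 7: x=-2 → posterior Inverse-Gamma(21/2, 1661/32)
obs 8: x=4 → posterior Inverse-Gamma(11, 1725/32)

575/128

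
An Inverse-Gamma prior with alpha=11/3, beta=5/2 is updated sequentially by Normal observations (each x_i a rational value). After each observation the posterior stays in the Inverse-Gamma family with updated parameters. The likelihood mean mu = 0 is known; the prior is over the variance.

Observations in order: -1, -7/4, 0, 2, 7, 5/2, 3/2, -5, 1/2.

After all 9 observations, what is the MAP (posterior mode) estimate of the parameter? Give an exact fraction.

obs 1: x=-1 → posterior Inverse-Gamma(25/6, 3)
obs 2: x=-7/4 → posterior Inverse-Gamma(14/3, 145/32)
obs 3: x=0 → posterior Inverse-Gamma(31/6, 145/32)
obs 4: x=2 → posterior Inverse-Gamma(17/3, 209/32)
obs 5: x=7 → posterior Inverse-Gamma(37/6, 993/32)
obs 6: x=5/2 → posterior Inverse-Gamma(20/3, 1093/32)
obs 7: x=3/2 → posterior Inverse-Gamma(43/6, 1129/32)
obs 8: x=-5 → posterior Inverse-Gamma(23/3, 1529/32)
obs 9: x=1/2 → posterior Inverse-Gamma(49/6, 1533/32)

4599/880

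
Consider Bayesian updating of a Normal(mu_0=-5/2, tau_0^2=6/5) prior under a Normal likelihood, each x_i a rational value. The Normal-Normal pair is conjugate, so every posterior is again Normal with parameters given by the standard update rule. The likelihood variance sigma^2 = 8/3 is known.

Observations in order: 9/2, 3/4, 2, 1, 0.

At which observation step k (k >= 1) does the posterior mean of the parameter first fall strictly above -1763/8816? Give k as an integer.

k = 2

obs 1: x=9/2 → posterior Normal(-19/58, 24/29)
obs 2: x=3/4 → posterior Normal(-11/152, 12/19)
obs 3: x=2 → posterior Normal(61/188, 24/47)
obs 4: x=1 → posterior Normal(97/224, 3/7)
obs 5: x=0 → posterior Normal(97/260, 24/65)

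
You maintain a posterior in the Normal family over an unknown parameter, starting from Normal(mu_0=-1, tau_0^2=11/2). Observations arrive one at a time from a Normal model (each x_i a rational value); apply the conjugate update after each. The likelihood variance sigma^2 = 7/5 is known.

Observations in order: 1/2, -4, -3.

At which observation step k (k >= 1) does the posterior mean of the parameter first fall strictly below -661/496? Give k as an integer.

obs 1: x=1/2 → posterior Normal(9/46, 77/69)
obs 2: x=-4 → posterior Normal(-413/248, 77/124)
obs 3: x=-3 → posterior Normal(-743/358, 77/179)

k = 2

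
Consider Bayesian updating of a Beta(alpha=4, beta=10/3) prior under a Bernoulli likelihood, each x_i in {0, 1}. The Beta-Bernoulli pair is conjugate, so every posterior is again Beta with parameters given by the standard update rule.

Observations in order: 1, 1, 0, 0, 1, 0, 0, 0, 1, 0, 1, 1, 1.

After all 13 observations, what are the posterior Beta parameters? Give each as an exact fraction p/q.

obs 1: x=1 → posterior Beta(5, 10/3)
obs 2: x=1 → posterior Beta(6, 10/3)
obs 3: x=0 → posterior Beta(6, 13/3)
obs 4: x=0 → posterior Beta(6, 16/3)
obs 5: x=1 → posterior Beta(7, 16/3)
obs 6: x=0 → posterior Beta(7, 19/3)
obs 7: x=0 → posterior Beta(7, 22/3)
obs 8: x=0 → posterior Beta(7, 25/3)
obs 9: x=1 → posterior Beta(8, 25/3)
obs 10: x=0 → posterior Beta(8, 28/3)
obs 11: x=1 → posterior Beta(9, 28/3)
obs 12: x=1 → posterior Beta(10, 28/3)
obs 13: x=1 → posterior Beta(11, 28/3)

alpha=11, beta=28/3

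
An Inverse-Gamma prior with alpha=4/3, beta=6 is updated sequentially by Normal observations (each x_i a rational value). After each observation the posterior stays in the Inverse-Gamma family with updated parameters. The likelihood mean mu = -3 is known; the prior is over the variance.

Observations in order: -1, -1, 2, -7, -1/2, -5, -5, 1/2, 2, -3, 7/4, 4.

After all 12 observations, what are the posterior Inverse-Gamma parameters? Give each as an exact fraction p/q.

obs 1: x=-1 → posterior Inverse-Gamma(11/6, 8)
obs 2: x=-1 → posterior Inverse-Gamma(7/3, 10)
obs 3: x=2 → posterior Inverse-Gamma(17/6, 45/2)
obs 4: x=-7 → posterior Inverse-Gamma(10/3, 61/2)
obs 5: x=-1/2 → posterior Inverse-Gamma(23/6, 269/8)
obs 6: x=-5 → posterior Inverse-Gamma(13/3, 285/8)
obs 7: x=-5 → posterior Inverse-Gamma(29/6, 301/8)
obs 8: x=1/2 → posterior Inverse-Gamma(16/3, 175/4)
obs 9: x=2 → posterior Inverse-Gamma(35/6, 225/4)
obs 10: x=-3 → posterior Inverse-Gamma(19/3, 225/4)
obs 11: x=7/4 → posterior Inverse-Gamma(41/6, 2161/32)
obs 12: x=4 → posterior Inverse-Gamma(22/3, 2945/32)

alpha=22/3, beta=2945/32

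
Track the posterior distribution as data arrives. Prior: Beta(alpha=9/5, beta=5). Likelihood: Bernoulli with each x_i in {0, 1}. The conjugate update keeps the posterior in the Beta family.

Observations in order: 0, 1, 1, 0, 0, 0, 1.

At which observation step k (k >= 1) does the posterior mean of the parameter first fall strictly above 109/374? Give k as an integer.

obs 1: x=0 → posterior Beta(9/5, 6)
obs 2: x=1 → posterior Beta(14/5, 6)
obs 3: x=1 → posterior Beta(19/5, 6)
obs 4: x=0 → posterior Beta(19/5, 7)
obs 5: x=0 → posterior Beta(19/5, 8)
obs 6: x=0 → posterior Beta(19/5, 9)
obs 7: x=1 → posterior Beta(24/5, 9)

k = 2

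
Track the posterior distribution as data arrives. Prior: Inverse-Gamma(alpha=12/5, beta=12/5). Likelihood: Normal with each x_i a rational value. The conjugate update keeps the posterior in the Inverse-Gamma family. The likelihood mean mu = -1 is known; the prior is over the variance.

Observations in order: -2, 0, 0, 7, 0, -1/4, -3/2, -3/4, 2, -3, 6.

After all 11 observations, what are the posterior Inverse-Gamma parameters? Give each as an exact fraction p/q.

alpha=79/10, beta=5427/80

obs 1: x=-2 → posterior Inverse-Gamma(29/10, 29/10)
obs 2: x=0 → posterior Inverse-Gamma(17/5, 17/5)
obs 3: x=0 → posterior Inverse-Gamma(39/10, 39/10)
obs 4: x=7 → posterior Inverse-Gamma(22/5, 359/10)
obs 5: x=0 → posterior Inverse-Gamma(49/10, 182/5)
obs 6: x=-1/4 → posterior Inverse-Gamma(27/5, 5869/160)
obs 7: x=-3/2 → posterior Inverse-Gamma(59/10, 5889/160)
obs 8: x=-3/4 → posterior Inverse-Gamma(32/5, 2947/80)
obs 9: x=2 → posterior Inverse-Gamma(69/10, 3307/80)
obs 10: x=-3 → posterior Inverse-Gamma(37/5, 3467/80)
obs 11: x=6 → posterior Inverse-Gamma(79/10, 5427/80)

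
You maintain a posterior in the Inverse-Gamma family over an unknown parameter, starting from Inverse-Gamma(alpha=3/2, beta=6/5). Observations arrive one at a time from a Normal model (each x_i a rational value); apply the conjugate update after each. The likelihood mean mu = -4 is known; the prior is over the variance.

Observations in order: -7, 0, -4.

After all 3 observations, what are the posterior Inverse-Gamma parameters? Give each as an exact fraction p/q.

alpha=3, beta=137/10

obs 1: x=-7 → posterior Inverse-Gamma(2, 57/10)
obs 2: x=0 → posterior Inverse-Gamma(5/2, 137/10)
obs 3: x=-4 → posterior Inverse-Gamma(3, 137/10)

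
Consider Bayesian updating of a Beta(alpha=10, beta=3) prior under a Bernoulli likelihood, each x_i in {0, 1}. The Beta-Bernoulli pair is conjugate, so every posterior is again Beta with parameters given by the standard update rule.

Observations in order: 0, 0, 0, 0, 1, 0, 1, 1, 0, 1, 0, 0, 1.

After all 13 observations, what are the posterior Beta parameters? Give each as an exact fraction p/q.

alpha=15, beta=11

obs 1: x=0 → posterior Beta(10, 4)
obs 2: x=0 → posterior Beta(10, 5)
obs 3: x=0 → posterior Beta(10, 6)
obs 4: x=0 → posterior Beta(10, 7)
obs 5: x=1 → posterior Beta(11, 7)
obs 6: x=0 → posterior Beta(11, 8)
obs 7: x=1 → posterior Beta(12, 8)
obs 8: x=1 → posterior Beta(13, 8)
obs 9: x=0 → posterior Beta(13, 9)
obs 10: x=1 → posterior Beta(14, 9)
obs 11: x=0 → posterior Beta(14, 10)
obs 12: x=0 → posterior Beta(14, 11)
obs 13: x=1 → posterior Beta(15, 11)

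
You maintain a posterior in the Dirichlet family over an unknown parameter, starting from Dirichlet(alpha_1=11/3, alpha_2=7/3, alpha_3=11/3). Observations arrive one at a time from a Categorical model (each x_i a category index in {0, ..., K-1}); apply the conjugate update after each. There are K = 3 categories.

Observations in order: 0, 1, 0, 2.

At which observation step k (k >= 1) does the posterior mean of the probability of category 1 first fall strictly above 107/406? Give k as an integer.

obs 1: x=0 → posterior Dirichlet(14/3, 7/3, 11/3)
obs 2: x=1 → posterior Dirichlet(14/3, 10/3, 11/3)
obs 3: x=0 → posterior Dirichlet(17/3, 10/3, 11/3)
obs 4: x=2 → posterior Dirichlet(17/3, 10/3, 14/3)

k = 2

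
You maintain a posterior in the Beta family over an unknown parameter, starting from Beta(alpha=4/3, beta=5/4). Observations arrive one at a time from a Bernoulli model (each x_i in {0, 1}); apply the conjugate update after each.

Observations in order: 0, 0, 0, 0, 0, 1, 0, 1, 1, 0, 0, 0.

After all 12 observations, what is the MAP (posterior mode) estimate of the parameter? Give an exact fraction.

40/151

obs 1: x=0 → posterior Beta(4/3, 9/4)
obs 2: x=0 → posterior Beta(4/3, 13/4)
obs 3: x=0 → posterior Beta(4/3, 17/4)
obs 4: x=0 → posterior Beta(4/3, 21/4)
obs 5: x=0 → posterior Beta(4/3, 25/4)
obs 6: x=1 → posterior Beta(7/3, 25/4)
obs 7: x=0 → posterior Beta(7/3, 29/4)
obs 8: x=1 → posterior Beta(10/3, 29/4)
obs 9: x=1 → posterior Beta(13/3, 29/4)
obs 10: x=0 → posterior Beta(13/3, 33/4)
obs 11: x=0 → posterior Beta(13/3, 37/4)
obs 12: x=0 → posterior Beta(13/3, 41/4)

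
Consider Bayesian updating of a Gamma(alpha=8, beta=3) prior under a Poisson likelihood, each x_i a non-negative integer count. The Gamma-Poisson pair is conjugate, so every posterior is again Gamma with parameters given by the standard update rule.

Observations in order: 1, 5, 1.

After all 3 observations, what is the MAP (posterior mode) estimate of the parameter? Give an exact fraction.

obs 1: x=1 → posterior Gamma(9, 4)
obs 2: x=5 → posterior Gamma(14, 5)
obs 3: x=1 → posterior Gamma(15, 6)

7/3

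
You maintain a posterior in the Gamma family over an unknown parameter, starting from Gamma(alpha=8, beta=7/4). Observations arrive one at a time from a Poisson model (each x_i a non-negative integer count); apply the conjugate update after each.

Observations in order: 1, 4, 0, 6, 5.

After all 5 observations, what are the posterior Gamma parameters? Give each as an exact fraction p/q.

obs 1: x=1 → posterior Gamma(9, 11/4)
obs 2: x=4 → posterior Gamma(13, 15/4)
obs 3: x=0 → posterior Gamma(13, 19/4)
obs 4: x=6 → posterior Gamma(19, 23/4)
obs 5: x=5 → posterior Gamma(24, 27/4)

alpha=24, beta=27/4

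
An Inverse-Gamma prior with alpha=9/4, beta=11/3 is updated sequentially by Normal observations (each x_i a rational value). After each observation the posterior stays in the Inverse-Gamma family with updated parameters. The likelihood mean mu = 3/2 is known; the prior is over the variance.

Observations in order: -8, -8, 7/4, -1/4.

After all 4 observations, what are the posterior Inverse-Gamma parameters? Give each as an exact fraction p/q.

alpha=17/4, beta=4583/48

obs 1: x=-8 → posterior Inverse-Gamma(11/4, 1171/24)
obs 2: x=-8 → posterior Inverse-Gamma(13/4, 1127/12)
obs 3: x=7/4 → posterior Inverse-Gamma(15/4, 9019/96)
obs 4: x=-1/4 → posterior Inverse-Gamma(17/4, 4583/48)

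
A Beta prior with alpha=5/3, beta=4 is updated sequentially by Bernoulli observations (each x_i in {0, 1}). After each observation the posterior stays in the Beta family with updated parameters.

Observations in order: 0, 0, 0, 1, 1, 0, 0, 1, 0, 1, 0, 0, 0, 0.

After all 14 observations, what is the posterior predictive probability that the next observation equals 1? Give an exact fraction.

obs 1: x=0 → posterior Beta(5/3, 5)
obs 2: x=0 → posterior Beta(5/3, 6)
obs 3: x=0 → posterior Beta(5/3, 7)
obs 4: x=1 → posterior Beta(8/3, 7)
obs 5: x=1 → posterior Beta(11/3, 7)
obs 6: x=0 → posterior Beta(11/3, 8)
obs 7: x=0 → posterior Beta(11/3, 9)
obs 8: x=1 → posterior Beta(14/3, 9)
obs 9: x=0 → posterior Beta(14/3, 10)
obs 10: x=1 → posterior Beta(17/3, 10)
obs 11: x=0 → posterior Beta(17/3, 11)
obs 12: x=0 → posterior Beta(17/3, 12)
obs 13: x=0 → posterior Beta(17/3, 13)
obs 14: x=0 → posterior Beta(17/3, 14)

17/59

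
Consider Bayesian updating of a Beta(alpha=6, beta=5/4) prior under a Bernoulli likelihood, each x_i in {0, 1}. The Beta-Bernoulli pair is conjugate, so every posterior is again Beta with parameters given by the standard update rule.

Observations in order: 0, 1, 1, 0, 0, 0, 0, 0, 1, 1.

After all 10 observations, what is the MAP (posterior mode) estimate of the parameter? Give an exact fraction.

36/61

obs 1: x=0 → posterior Beta(6, 9/4)
obs 2: x=1 → posterior Beta(7, 9/4)
obs 3: x=1 → posterior Beta(8, 9/4)
obs 4: x=0 → posterior Beta(8, 13/4)
obs 5: x=0 → posterior Beta(8, 17/4)
obs 6: x=0 → posterior Beta(8, 21/4)
obs 7: x=0 → posterior Beta(8, 25/4)
obs 8: x=0 → posterior Beta(8, 29/4)
obs 9: x=1 → posterior Beta(9, 29/4)
obs 10: x=1 → posterior Beta(10, 29/4)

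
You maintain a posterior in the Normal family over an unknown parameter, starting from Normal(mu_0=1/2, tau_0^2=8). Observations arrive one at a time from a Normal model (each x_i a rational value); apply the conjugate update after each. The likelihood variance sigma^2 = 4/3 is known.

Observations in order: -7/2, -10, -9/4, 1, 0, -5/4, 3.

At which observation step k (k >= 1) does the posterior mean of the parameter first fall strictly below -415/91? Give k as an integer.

obs 1: x=-7/2 → posterior Normal(-41/14, 8/7)
obs 2: x=-10 → posterior Normal(-161/26, 8/13)
obs 3: x=-9/4 → posterior Normal(-94/19, 8/19)
obs 4: x=1 → posterior Normal(-88/25, 8/25)
obs 5: x=0 → posterior Normal(-88/31, 8/31)
obs 6: x=-5/4 → posterior Normal(-191/74, 8/37)
obs 7: x=3 → posterior Normal(-155/86, 8/43)

k = 2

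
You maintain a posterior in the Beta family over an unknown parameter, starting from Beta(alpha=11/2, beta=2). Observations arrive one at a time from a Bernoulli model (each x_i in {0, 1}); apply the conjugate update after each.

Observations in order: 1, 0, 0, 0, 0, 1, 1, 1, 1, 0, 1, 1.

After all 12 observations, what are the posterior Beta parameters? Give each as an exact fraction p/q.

obs 1: x=1 → posterior Beta(13/2, 2)
obs 2: x=0 → posterior Beta(13/2, 3)
obs 3: x=0 → posterior Beta(13/2, 4)
obs 4: x=0 → posterior Beta(13/2, 5)
obs 5: x=0 → posterior Beta(13/2, 6)
obs 6: x=1 → posterior Beta(15/2, 6)
obs 7: x=1 → posterior Beta(17/2, 6)
obs 8: x=1 → posterior Beta(19/2, 6)
obs 9: x=1 → posterior Beta(21/2, 6)
obs 10: x=0 → posterior Beta(21/2, 7)
obs 11: x=1 → posterior Beta(23/2, 7)
obs 12: x=1 → posterior Beta(25/2, 7)

alpha=25/2, beta=7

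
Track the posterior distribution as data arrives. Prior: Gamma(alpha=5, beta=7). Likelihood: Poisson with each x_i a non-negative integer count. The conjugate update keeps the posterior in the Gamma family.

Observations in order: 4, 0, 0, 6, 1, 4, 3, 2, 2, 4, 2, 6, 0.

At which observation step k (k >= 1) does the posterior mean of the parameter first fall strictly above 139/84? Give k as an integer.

obs 1: x=4 → posterior Gamma(9, 8)
obs 2: x=0 → posterior Gamma(9, 9)
obs 3: x=0 → posterior Gamma(9, 10)
obs 4: x=6 → posterior Gamma(15, 11)
obs 5: x=1 → posterior Gamma(16, 12)
obs 6: x=4 → posterior Gamma(20, 13)
obs 7: x=3 → posterior Gamma(23, 14)
obs 8: x=2 → posterior Gamma(25, 15)
obs 9: x=2 → posterior Gamma(27, 16)
obs 10: x=4 → posterior Gamma(31, 17)
obs 11: x=2 → posterior Gamma(33, 18)
obs 12: x=6 → posterior Gamma(39, 19)
obs 13: x=0 → posterior Gamma(39, 20)

k = 8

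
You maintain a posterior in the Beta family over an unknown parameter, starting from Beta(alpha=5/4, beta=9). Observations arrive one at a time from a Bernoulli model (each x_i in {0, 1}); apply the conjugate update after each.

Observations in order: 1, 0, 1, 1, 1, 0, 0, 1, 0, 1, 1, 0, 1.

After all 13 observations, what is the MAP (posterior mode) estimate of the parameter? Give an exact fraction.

33/85

obs 1: x=1 → posterior Beta(9/4, 9)
obs 2: x=0 → posterior Beta(9/4, 10)
obs 3: x=1 → posterior Beta(13/4, 10)
obs 4: x=1 → posterior Beta(17/4, 10)
obs 5: x=1 → posterior Beta(21/4, 10)
obs 6: x=0 → posterior Beta(21/4, 11)
obs 7: x=0 → posterior Beta(21/4, 12)
obs 8: x=1 → posterior Beta(25/4, 12)
obs 9: x=0 → posterior Beta(25/4, 13)
obs 10: x=1 → posterior Beta(29/4, 13)
obs 11: x=1 → posterior Beta(33/4, 13)
obs 12: x=0 → posterior Beta(33/4, 14)
obs 13: x=1 → posterior Beta(37/4, 14)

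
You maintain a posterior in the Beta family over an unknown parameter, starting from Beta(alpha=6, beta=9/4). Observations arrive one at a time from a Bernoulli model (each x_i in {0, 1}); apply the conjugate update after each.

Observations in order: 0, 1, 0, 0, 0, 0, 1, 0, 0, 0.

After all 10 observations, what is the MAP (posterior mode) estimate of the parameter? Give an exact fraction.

28/65

obs 1: x=0 → posterior Beta(6, 13/4)
obs 2: x=1 → posterior Beta(7, 13/4)
obs 3: x=0 → posterior Beta(7, 17/4)
obs 4: x=0 → posterior Beta(7, 21/4)
obs 5: x=0 → posterior Beta(7, 25/4)
obs 6: x=0 → posterior Beta(7, 29/4)
obs 7: x=1 → posterior Beta(8, 29/4)
obs 8: x=0 → posterior Beta(8, 33/4)
obs 9: x=0 → posterior Beta(8, 37/4)
obs 10: x=0 → posterior Beta(8, 41/4)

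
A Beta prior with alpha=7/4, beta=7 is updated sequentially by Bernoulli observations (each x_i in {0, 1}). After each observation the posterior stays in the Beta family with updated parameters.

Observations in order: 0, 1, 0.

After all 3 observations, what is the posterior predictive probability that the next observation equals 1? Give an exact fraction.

obs 1: x=0 → posterior Beta(7/4, 8)
obs 2: x=1 → posterior Beta(11/4, 8)
obs 3: x=0 → posterior Beta(11/4, 9)

11/47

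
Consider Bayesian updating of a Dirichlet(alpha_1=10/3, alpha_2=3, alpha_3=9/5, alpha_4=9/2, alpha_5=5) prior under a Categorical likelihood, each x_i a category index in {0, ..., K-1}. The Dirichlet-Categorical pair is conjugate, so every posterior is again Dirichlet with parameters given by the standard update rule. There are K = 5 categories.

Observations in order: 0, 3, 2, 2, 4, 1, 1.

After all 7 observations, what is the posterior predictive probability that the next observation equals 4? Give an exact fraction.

180/739

obs 1: x=0 → posterior Dirichlet(13/3, 3, 9/5, 9/2, 5)
obs 2: x=3 → posterior Dirichlet(13/3, 3, 9/5, 11/2, 5)
obs 3: x=2 → posterior Dirichlet(13/3, 3, 14/5, 11/2, 5)
obs 4: x=2 → posterior Dirichlet(13/3, 3, 19/5, 11/2, 5)
obs 5: x=4 → posterior Dirichlet(13/3, 3, 19/5, 11/2, 6)
obs 6: x=1 → posterior Dirichlet(13/3, 4, 19/5, 11/2, 6)
obs 7: x=1 → posterior Dirichlet(13/3, 5, 19/5, 11/2, 6)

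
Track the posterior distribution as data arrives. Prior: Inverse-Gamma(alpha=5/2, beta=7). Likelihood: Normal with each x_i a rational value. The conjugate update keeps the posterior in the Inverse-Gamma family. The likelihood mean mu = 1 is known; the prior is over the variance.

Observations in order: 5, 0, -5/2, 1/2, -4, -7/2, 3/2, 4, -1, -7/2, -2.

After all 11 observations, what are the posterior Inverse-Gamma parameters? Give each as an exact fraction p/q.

alpha=8, beta=525/8

obs 1: x=5 → posterior Inverse-Gamma(3, 15)
obs 2: x=0 → posterior Inverse-Gamma(7/2, 31/2)
obs 3: x=-5/2 → posterior Inverse-Gamma(4, 173/8)
obs 4: x=1/2 → posterior Inverse-Gamma(9/2, 87/4)
obs 5: x=-4 → posterior Inverse-Gamma(5, 137/4)
obs 6: x=-7/2 → posterior Inverse-Gamma(11/2, 355/8)
obs 7: x=3/2 → posterior Inverse-Gamma(6, 89/2)
obs 8: x=4 → posterior Inverse-Gamma(13/2, 49)
obs 9: x=-1 → posterior Inverse-Gamma(7, 51)
obs 10: x=-7/2 → posterior Inverse-Gamma(15/2, 489/8)
obs 11: x=-2 → posterior Inverse-Gamma(8, 525/8)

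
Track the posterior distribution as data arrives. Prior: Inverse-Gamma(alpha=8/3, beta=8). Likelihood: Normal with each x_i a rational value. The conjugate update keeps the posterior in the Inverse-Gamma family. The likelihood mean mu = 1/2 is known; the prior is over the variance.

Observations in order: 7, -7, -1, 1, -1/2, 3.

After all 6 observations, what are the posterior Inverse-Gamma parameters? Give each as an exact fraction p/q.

obs 1: x=7 → posterior Inverse-Gamma(19/6, 233/8)
obs 2: x=-7 → posterior Inverse-Gamma(11/3, 229/4)
obs 3: x=-1 → posterior Inverse-Gamma(25/6, 467/8)
obs 4: x=1 → posterior Inverse-Gamma(14/3, 117/2)
obs 5: x=-1/2 → posterior Inverse-Gamma(31/6, 59)
obs 6: x=3 → posterior Inverse-Gamma(17/3, 497/8)

alpha=17/3, beta=497/8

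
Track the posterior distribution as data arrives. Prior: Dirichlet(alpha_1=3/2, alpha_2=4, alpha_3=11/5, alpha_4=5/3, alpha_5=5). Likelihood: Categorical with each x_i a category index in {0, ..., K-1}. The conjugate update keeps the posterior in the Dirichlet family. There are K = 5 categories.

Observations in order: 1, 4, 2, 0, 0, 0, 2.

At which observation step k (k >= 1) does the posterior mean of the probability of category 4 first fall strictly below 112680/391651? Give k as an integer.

k = 7

obs 1: x=1 → posterior Dirichlet(3/2, 5, 11/5, 5/3, 5)
obs 2: x=4 → posterior Dirichlet(3/2, 5, 11/5, 5/3, 6)
obs 3: x=2 → posterior Dirichlet(3/2, 5, 16/5, 5/3, 6)
obs 4: x=0 → posterior Dirichlet(5/2, 5, 16/5, 5/3, 6)
obs 5: x=0 → posterior Dirichlet(7/2, 5, 16/5, 5/3, 6)
obs 6: x=0 → posterior Dirichlet(9/2, 5, 16/5, 5/3, 6)
obs 7: x=2 → posterior Dirichlet(9/2, 5, 21/5, 5/3, 6)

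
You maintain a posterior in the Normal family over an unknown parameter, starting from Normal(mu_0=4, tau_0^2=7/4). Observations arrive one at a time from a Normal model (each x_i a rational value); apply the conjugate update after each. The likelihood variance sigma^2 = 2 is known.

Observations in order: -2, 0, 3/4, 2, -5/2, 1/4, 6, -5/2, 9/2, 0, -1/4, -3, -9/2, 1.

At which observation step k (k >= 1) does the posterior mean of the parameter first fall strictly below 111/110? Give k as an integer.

obs 1: x=-2 → posterior Normal(6/5, 14/15)
obs 2: x=0 → posterior Normal(9/11, 7/11)
obs 3: x=3/4 → posterior Normal(93/116, 14/29)
obs 4: x=2 → posterior Normal(149/144, 7/18)
obs 5: x=-5/2 → posterior Normal(79/172, 14/43)
obs 6: x=1/4 → posterior Normal(43/100, 7/25)
obs 7: x=6 → posterior Normal(127/114, 14/57)
obs 8: x=-5/2 → posterior Normal(23/32, 7/32)
obs 9: x=9/2 → posterior Normal(155/142, 14/71)
obs 10: x=0 → posterior Normal(155/156, 7/39)
obs 11: x=-1/4 → posterior Normal(303/340, 14/85)
obs 12: x=-3 → posterior Normal(219/368, 7/46)
obs 13: x=-9/2 → posterior Normal(31/132, 14/99)
obs 14: x=1 → posterior Normal(121/424, 7/53)

k = 2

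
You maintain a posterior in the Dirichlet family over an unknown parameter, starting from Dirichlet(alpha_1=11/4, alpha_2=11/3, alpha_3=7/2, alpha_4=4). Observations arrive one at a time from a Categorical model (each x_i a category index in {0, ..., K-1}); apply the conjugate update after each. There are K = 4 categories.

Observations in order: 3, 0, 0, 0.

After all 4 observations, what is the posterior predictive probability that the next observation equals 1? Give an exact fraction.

obs 1: x=3 → posterior Dirichlet(11/4, 11/3, 7/2, 5)
obs 2: x=0 → posterior Dirichlet(15/4, 11/3, 7/2, 5)
obs 3: x=0 → posterior Dirichlet(19/4, 11/3, 7/2, 5)
obs 4: x=0 → posterior Dirichlet(23/4, 11/3, 7/2, 5)

44/215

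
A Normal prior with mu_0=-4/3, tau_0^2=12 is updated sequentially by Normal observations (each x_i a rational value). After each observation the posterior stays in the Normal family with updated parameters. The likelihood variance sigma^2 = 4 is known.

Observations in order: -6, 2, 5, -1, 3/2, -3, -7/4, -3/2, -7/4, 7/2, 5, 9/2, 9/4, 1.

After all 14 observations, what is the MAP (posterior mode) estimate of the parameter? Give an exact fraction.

obs 1: x=-6 → posterior Normal(-29/6, 3)
obs 2: x=2 → posterior Normal(-40/21, 12/7)
obs 3: x=5 → posterior Normal(1/6, 6/5)
obs 4: x=-1 → posterior Normal(-4/39, 12/13)
obs 5: x=3/2 → posterior Normal(19/96, 3/4)
obs 6: x=-3 → posterior Normal(-35/114, 12/19)
obs 7: x=-7/4 → posterior Normal(-133/264, 6/11)
obs 8: x=-3/2 → posterior Normal(-187/300, 12/25)
obs 9: x=-7/4 → posterior Normal(-125/168, 3/7)
obs 10: x=7/2 → posterior Normal(-1/3, 12/31)
obs 11: x=5 → posterior Normal(7/51, 6/17)
obs 12: x=9/2 → posterior Normal(109/222, 12/37)
obs 13: x=9/4 → posterior Normal(299/480, 3/10)
obs 14: x=1 → posterior Normal(335/516, 12/43)

335/516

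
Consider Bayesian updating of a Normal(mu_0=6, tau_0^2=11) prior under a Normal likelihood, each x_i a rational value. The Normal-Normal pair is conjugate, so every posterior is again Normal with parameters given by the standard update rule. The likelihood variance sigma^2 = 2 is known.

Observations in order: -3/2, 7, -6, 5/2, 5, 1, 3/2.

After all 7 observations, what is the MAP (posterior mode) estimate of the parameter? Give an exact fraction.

233/158

obs 1: x=-3/2 → posterior Normal(-9/26, 22/13)
obs 2: x=7 → posterior Normal(145/48, 11/12)
obs 3: x=-6 → posterior Normal(13/70, 22/35)
obs 4: x=5/2 → posterior Normal(17/23, 11/23)
obs 5: x=5 → posterior Normal(89/57, 22/57)
obs 6: x=1 → posterior Normal(25/17, 11/34)
obs 7: x=3/2 → posterior Normal(233/158, 22/79)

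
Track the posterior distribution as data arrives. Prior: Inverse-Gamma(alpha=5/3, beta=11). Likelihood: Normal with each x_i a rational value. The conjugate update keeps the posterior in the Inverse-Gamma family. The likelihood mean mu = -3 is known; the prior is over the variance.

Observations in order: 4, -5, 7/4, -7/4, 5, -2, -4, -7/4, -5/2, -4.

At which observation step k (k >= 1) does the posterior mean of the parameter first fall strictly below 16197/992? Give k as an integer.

k = 9

obs 1: x=4 → posterior Inverse-Gamma(13/6, 71/2)
obs 2: x=-5 → posterior Inverse-Gamma(8/3, 75/2)
obs 3: x=7/4 → posterior Inverse-Gamma(19/6, 1561/32)
obs 4: x=-7/4 → posterior Inverse-Gamma(11/3, 793/16)
obs 5: x=5 → posterior Inverse-Gamma(25/6, 1305/16)
obs 6: x=-2 → posterior Inverse-Gamma(14/3, 1313/16)
obs 7: x=-4 → posterior Inverse-Gamma(31/6, 1321/16)
obs 8: x=-7/4 → posterior Inverse-Gamma(17/3, 2667/32)
obs 9: x=-5/2 → posterior Inverse-Gamma(37/6, 2671/32)
obs 10: x=-4 → posterior Inverse-Gamma(20/3, 2687/32)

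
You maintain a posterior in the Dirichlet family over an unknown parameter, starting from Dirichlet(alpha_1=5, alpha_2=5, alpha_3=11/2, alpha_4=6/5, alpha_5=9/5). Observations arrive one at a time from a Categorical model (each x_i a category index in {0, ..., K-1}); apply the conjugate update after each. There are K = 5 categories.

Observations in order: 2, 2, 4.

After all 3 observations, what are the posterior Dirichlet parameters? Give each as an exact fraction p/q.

alpha_1=5, alpha_2=5, alpha_3=15/2, alpha_4=6/5, alpha_5=14/5

obs 1: x=2 → posterior Dirichlet(5, 5, 13/2, 6/5, 9/5)
obs 2: x=2 → posterior Dirichlet(5, 5, 15/2, 6/5, 9/5)
obs 3: x=4 → posterior Dirichlet(5, 5, 15/2, 6/5, 14/5)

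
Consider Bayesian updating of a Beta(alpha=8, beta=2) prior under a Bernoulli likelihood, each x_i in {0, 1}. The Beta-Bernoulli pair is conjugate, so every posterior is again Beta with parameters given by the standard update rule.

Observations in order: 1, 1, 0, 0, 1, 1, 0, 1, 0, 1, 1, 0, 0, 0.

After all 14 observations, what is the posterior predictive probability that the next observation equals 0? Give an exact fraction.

3/8

obs 1: x=1 → posterior Beta(9, 2)
obs 2: x=1 → posterior Beta(10, 2)
obs 3: x=0 → posterior Beta(10, 3)
obs 4: x=0 → posterior Beta(10, 4)
obs 5: x=1 → posterior Beta(11, 4)
obs 6: x=1 → posterior Beta(12, 4)
obs 7: x=0 → posterior Beta(12, 5)
obs 8: x=1 → posterior Beta(13, 5)
obs 9: x=0 → posterior Beta(13, 6)
obs 10: x=1 → posterior Beta(14, 6)
obs 11: x=1 → posterior Beta(15, 6)
obs 12: x=0 → posterior Beta(15, 7)
obs 13: x=0 → posterior Beta(15, 8)
obs 14: x=0 → posterior Beta(15, 9)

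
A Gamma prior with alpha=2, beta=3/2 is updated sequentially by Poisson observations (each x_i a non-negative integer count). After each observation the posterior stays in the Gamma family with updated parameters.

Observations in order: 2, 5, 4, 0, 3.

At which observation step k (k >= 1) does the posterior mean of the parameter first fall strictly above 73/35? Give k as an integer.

obs 1: x=2 → posterior Gamma(4, 5/2)
obs 2: x=5 → posterior Gamma(9, 7/2)
obs 3: x=4 → posterior Gamma(13, 9/2)
obs 4: x=0 → posterior Gamma(13, 11/2)
obs 5: x=3 → posterior Gamma(16, 13/2)

k = 2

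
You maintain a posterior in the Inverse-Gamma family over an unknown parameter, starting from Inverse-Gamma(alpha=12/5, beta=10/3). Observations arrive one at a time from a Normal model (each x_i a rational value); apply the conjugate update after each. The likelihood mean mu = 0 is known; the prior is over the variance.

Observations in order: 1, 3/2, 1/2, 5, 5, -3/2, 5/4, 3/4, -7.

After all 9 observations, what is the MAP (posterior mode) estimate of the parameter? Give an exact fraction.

13625/1896

obs 1: x=1 → posterior Inverse-Gamma(29/10, 23/6)
obs 2: x=3/2 → posterior Inverse-Gamma(17/5, 119/24)
obs 3: x=1/2 → posterior Inverse-Gamma(39/10, 61/12)
obs 4: x=5 → posterior Inverse-Gamma(22/5, 211/12)
obs 5: x=5 → posterior Inverse-Gamma(49/10, 361/12)
obs 6: x=-3/2 → posterior Inverse-Gamma(27/5, 749/24)
obs 7: x=5/4 → posterior Inverse-Gamma(59/10, 3071/96)
obs 8: x=3/4 → posterior Inverse-Gamma(32/5, 1549/48)
obs 9: x=-7 → posterior Inverse-Gamma(69/10, 2725/48)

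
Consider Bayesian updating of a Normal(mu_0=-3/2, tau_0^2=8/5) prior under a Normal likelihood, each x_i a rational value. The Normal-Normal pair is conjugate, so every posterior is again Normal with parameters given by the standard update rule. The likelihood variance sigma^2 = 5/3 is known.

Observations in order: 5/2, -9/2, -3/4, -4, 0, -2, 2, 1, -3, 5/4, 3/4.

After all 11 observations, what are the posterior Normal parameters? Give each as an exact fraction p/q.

mu_0=-399/578, tau_0^2=40/289

obs 1: x=5/2 → posterior Normal(45/98, 40/49)
obs 2: x=-9/2 → posterior Normal(-171/146, 40/73)
obs 3: x=-3/4 → posterior Normal(-207/194, 40/97)
obs 4: x=-4 → posterior Normal(-399/242, 40/121)
obs 5: x=0 → posterior Normal(-399/290, 8/29)
obs 6: x=-2 → posterior Normal(-495/338, 40/169)
obs 7: x=2 → posterior Normal(-399/386, 40/193)
obs 8: x=1 → posterior Normal(-351/434, 40/217)
obs 9: x=-3 → posterior Normal(-495/482, 40/241)
obs 10: x=5/4 → posterior Normal(-87/106, 8/53)
obs 11: x=3/4 → posterior Normal(-399/578, 40/289)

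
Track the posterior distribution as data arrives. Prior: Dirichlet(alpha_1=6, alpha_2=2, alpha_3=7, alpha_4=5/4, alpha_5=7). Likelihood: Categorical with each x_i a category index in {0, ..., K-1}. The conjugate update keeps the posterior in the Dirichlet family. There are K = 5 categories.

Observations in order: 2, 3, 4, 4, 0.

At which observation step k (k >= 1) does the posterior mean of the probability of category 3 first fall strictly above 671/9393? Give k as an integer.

obs 1: x=2 → posterior Dirichlet(6, 2, 8, 5/4, 7)
obs 2: x=3 → posterior Dirichlet(6, 2, 8, 9/4, 7)
obs 3: x=4 → posterior Dirichlet(6, 2, 8, 9/4, 8)
obs 4: x=4 → posterior Dirichlet(6, 2, 8, 9/4, 9)
obs 5: x=0 → posterior Dirichlet(7, 2, 8, 9/4, 9)

k = 2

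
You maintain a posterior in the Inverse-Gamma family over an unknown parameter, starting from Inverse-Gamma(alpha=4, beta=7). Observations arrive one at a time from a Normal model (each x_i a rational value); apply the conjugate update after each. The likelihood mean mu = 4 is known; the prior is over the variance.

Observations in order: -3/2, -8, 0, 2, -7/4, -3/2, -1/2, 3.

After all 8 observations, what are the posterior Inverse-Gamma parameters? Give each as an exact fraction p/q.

alpha=8, beta=4685/32

obs 1: x=-3/2 → posterior Inverse-Gamma(9/2, 177/8)
obs 2: x=-8 → posterior Inverse-Gamma(5, 753/8)
obs 3: x=0 → posterior Inverse-Gamma(11/2, 817/8)
obs 4: x=2 → posterior Inverse-Gamma(6, 833/8)
obs 5: x=-7/4 → posterior Inverse-Gamma(13/2, 3861/32)
obs 6: x=-3/2 → posterior Inverse-Gamma(7, 4345/32)
obs 7: x=-1/2 → posterior Inverse-Gamma(15/2, 4669/32)
obs 8: x=3 → posterior Inverse-Gamma(8, 4685/32)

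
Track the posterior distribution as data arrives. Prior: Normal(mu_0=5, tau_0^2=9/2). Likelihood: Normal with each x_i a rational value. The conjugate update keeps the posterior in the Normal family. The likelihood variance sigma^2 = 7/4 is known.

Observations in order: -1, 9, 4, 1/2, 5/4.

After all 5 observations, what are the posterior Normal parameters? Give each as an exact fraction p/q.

obs 1: x=-1 → posterior Normal(17/25, 63/50)
obs 2: x=9 → posterior Normal(179/43, 63/86)
obs 3: x=4 → posterior Normal(251/61, 63/122)
obs 4: x=1/2 → posterior Normal(260/79, 63/158)
obs 5: x=5/4 → posterior Normal(565/194, 63/194)

mu_0=565/194, tau_0^2=63/194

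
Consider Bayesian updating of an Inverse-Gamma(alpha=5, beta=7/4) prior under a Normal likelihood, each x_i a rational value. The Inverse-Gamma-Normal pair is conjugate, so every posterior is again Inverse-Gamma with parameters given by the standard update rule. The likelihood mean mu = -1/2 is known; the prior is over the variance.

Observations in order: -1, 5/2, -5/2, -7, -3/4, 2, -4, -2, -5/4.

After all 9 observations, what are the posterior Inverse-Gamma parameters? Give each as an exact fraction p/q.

obs 1: x=-1 → posterior Inverse-Gamma(11/2, 15/8)
obs 2: x=5/2 → posterior Inverse-Gamma(6, 51/8)
obs 3: x=-5/2 → posterior Inverse-Gamma(13/2, 67/8)
obs 4: x=-7 → posterior Inverse-Gamma(7, 59/2)
obs 5: x=-3/4 → posterior Inverse-Gamma(15/2, 945/32)
obs 6: x=2 → posterior Inverse-Gamma(8, 1045/32)
obs 7: x=-4 → posterior Inverse-Gamma(17/2, 1241/32)
obs 8: x=-2 → posterior Inverse-Gamma(9, 1277/32)
obs 9: x=-5/4 → posterior Inverse-Gamma(19/2, 643/16)

alpha=19/2, beta=643/16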